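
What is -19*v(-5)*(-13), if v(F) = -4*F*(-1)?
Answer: -4940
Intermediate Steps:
v(F) = 4*F
-19*v(-5)*(-13) = -76*(-5)*(-13) = -19*(-20)*(-13) = 380*(-13) = -4940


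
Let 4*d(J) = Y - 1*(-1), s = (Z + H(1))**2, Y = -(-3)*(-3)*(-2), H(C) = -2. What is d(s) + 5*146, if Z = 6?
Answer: 2939/4 ≈ 734.75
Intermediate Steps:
Y = 18 (Y = -3*3*(-2) = -9*(-2) = 18)
s = 16 (s = (6 - 2)**2 = 4**2 = 16)
d(J) = 19/4 (d(J) = (18 - 1*(-1))/4 = (18 + 1)/4 = (1/4)*19 = 19/4)
d(s) + 5*146 = 19/4 + 5*146 = 19/4 + 730 = 2939/4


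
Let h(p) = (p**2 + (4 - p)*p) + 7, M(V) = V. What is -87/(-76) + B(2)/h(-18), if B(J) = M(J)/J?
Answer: 5579/4940 ≈ 1.1294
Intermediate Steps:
h(p) = 7 + p**2 + p*(4 - p) (h(p) = (p**2 + p*(4 - p)) + 7 = 7 + p**2 + p*(4 - p))
B(J) = 1 (B(J) = J/J = 1)
-87/(-76) + B(2)/h(-18) = -87/(-76) + 1/(7 + 4*(-18)) = -87*(-1/76) + 1/(7 - 72) = 87/76 + 1/(-65) = 87/76 + 1*(-1/65) = 87/76 - 1/65 = 5579/4940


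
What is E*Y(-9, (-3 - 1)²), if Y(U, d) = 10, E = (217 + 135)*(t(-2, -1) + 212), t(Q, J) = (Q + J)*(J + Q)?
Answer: 777920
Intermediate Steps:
t(Q, J) = (J + Q)² (t(Q, J) = (J + Q)*(J + Q) = (J + Q)²)
E = 77792 (E = (217 + 135)*((-1 - 2)² + 212) = 352*((-3)² + 212) = 352*(9 + 212) = 352*221 = 77792)
E*Y(-9, (-3 - 1)²) = 77792*10 = 777920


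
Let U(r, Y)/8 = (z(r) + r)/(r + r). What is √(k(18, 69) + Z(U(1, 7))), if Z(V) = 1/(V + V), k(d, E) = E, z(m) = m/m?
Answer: √1105/4 ≈ 8.3104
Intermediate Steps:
z(m) = 1
U(r, Y) = 4*(1 + r)/r (U(r, Y) = 8*((1 + r)/(r + r)) = 8*((1 + r)/((2*r))) = 8*((1 + r)*(1/(2*r))) = 8*((1 + r)/(2*r)) = 4*(1 + r)/r)
Z(V) = 1/(2*V)
√(k(18, 69) + Z(U(1, 7))) = √(69 + 1/(2*(4 + 4/1))) = √(69 + 1/(2*(4 + 4*1))) = √(69 + 1/(2*(4 + 4))) = √(69 + (½)/8) = √(69 + (½)*(⅛)) = √(69 + 1/16) = √(1105/16) = √1105/4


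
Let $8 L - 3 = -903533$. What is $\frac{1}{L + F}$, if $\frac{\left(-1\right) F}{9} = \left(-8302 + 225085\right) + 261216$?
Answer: $- \frac{4}{17659729} \approx -2.265 \cdot 10^{-7}$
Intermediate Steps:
$L = - \frac{451765}{4}$ ($L = \frac{3}{8} + \frac{1}{8} \left(-903533\right) = \frac{3}{8} - \frac{903533}{8} = - \frac{451765}{4} \approx -1.1294 \cdot 10^{5}$)
$F = -4301991$ ($F = - 9 \left(\left(-8302 + 225085\right) + 261216\right) = - 9 \left(216783 + 261216\right) = \left(-9\right) 477999 = -4301991$)
$\frac{1}{L + F} = \frac{1}{- \frac{451765}{4} - 4301991} = \frac{1}{- \frac{17659729}{4}} = - \frac{4}{17659729}$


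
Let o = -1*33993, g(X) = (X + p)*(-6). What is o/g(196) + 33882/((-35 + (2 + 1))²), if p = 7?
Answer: 6339759/103936 ≈ 60.997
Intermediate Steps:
g(X) = -42 - 6*X (g(X) = (X + 7)*(-6) = (7 + X)*(-6) = -42 - 6*X)
o = -33993
o/g(196) + 33882/((-35 + (2 + 1))²) = -33993/(-42 - 6*196) + 33882/((-35 + (2 + 1))²) = -33993/(-42 - 1176) + 33882/((-35 + 3)²) = -33993/(-1218) + 33882/((-32)²) = -33993*(-1/1218) + 33882/1024 = 11331/406 + 33882*(1/1024) = 11331/406 + 16941/512 = 6339759/103936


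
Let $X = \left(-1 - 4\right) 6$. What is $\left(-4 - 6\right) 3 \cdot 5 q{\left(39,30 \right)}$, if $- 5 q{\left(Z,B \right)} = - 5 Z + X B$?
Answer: $-32850$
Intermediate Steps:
$X = -30$ ($X = \left(-5\right) 6 = -30$)
$q{\left(Z,B \right)} = Z + 6 B$ ($q{\left(Z,B \right)} = - \frac{- 5 Z - 30 B}{5} = - \frac{- 30 B - 5 Z}{5} = Z + 6 B$)
$\left(-4 - 6\right) 3 \cdot 5 q{\left(39,30 \right)} = \left(-4 - 6\right) 3 \cdot 5 \left(39 + 6 \cdot 30\right) = \left(-4 - 6\right) 3 \cdot 5 \left(39 + 180\right) = \left(-10\right) 3 \cdot 5 \cdot 219 = \left(-30\right) 5 \cdot 219 = \left(-150\right) 219 = -32850$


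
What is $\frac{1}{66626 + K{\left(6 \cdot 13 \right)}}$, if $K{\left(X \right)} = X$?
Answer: $\frac{1}{66704} \approx 1.4992 \cdot 10^{-5}$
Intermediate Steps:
$\frac{1}{66626 + K{\left(6 \cdot 13 \right)}} = \frac{1}{66626 + 6 \cdot 13} = \frac{1}{66626 + 78} = \frac{1}{66704}$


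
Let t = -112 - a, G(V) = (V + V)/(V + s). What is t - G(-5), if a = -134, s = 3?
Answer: 17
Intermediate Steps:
G(V) = 2*V/(3 + V) (G(V) = (V + V)/(V + 3) = (2*V)/(3 + V) = 2*V/(3 + V))
t = 22 (t = -112 - 1*(-134) = -112 + 134 = 22)
t - G(-5) = 22 - 2*(-5)/(3 - 5) = 22 - 2*(-5)/(-2) = 22 - 2*(-5)*(-1)/2 = 22 - 1*5 = 22 - 5 = 17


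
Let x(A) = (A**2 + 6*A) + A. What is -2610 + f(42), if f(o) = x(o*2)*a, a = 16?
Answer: 119694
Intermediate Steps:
x(A) = A**2 + 7*A
f(o) = 32*o*(7 + 2*o) (f(o) = ((o*2)*(7 + o*2))*16 = ((2*o)*(7 + 2*o))*16 = (2*o*(7 + 2*o))*16 = 32*o*(7 + 2*o))
-2610 + f(42) = -2610 + 32*42*(7 + 2*42) = -2610 + 32*42*(7 + 84) = -2610 + 32*42*91 = -2610 + 122304 = 119694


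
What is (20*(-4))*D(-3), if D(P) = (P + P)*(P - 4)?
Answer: -3360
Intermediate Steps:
D(P) = 2*P*(-4 + P) (D(P) = (2*P)*(-4 + P) = 2*P*(-4 + P))
(20*(-4))*D(-3) = (20*(-4))*(2*(-3)*(-4 - 3)) = -160*(-3)*(-7) = -80*42 = -3360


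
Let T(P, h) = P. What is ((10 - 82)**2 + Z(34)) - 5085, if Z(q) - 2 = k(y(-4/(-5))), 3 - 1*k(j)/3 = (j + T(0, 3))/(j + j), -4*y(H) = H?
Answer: 217/2 ≈ 108.50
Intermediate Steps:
y(H) = -H/4
k(j) = 15/2 (k(j) = 9 - 3*(j + 0)/(j + j) = 9 - 3*j/(2*j) = 9 - 3*j*1/(2*j) = 9 - 3*1/2 = 9 - 3/2 = 15/2)
Z(q) = 19/2 (Z(q) = 2 + 15/2 = 19/2)
((10 - 82)**2 + Z(34)) - 5085 = ((10 - 82)**2 + 19/2) - 5085 = ((-72)**2 + 19/2) - 5085 = (5184 + 19/2) - 5085 = 10387/2 - 5085 = 217/2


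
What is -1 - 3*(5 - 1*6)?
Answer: 2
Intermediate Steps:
-1 - 3*(5 - 1*6) = -1 - 3*(5 - 6) = -1 - 3*(-1) = -1 + 3 = 2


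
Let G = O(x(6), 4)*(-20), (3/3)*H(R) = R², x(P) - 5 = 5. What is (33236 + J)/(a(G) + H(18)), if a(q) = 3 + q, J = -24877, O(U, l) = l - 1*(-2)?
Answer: 8359/207 ≈ 40.382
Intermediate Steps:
x(P) = 10 (x(P) = 5 + 5 = 10)
H(R) = R²
O(U, l) = 2 + l (O(U, l) = l + 2 = 2 + l)
G = -120 (G = (2 + 4)*(-20) = 6*(-20) = -120)
(33236 + J)/(a(G) + H(18)) = (33236 - 24877)/((3 - 120) + 18²) = 8359/(-117 + 324) = 8359/207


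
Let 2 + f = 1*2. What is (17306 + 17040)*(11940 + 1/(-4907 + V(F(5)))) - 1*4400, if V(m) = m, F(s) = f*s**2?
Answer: 2012296089534/4907 ≈ 4.1009e+8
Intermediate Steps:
f = 0 (f = -2 + 1*2 = -2 + 2 = 0)
F(s) = 0 (F(s) = 0*s**2 = 0)
(17306 + 17040)*(11940 + 1/(-4907 + V(F(5)))) - 1*4400 = (17306 + 17040)*(11940 + 1/(-4907 + 0)) - 1*4400 = 34346*(11940 + 1/(-4907)) - 4400 = 34346*(11940 - 1/4907) - 4400 = 34346*(58589579/4907) - 4400 = 2012317680334/4907 - 4400 = 2012296089534/4907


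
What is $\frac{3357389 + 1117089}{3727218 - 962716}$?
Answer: $\frac{2237239}{1382251} \approx 1.6185$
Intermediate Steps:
$\frac{3357389 + 1117089}{3727218 - 962716} = \frac{4474478}{2764502} = 4474478 \cdot \frac{1}{2764502} = \frac{2237239}{1382251}$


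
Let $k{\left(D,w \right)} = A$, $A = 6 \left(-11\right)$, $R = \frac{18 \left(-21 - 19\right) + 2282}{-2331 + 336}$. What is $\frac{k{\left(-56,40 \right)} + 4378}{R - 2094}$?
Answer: $- \frac{2150610}{1044773} \approx -2.0584$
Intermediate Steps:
$R = - \frac{1562}{1995}$ ($R = \frac{18 \left(-40\right) + 2282}{-1995} = \left(-720 + 2282\right) \left(- \frac{1}{1995}\right) = 1562 \left(- \frac{1}{1995}\right) = - \frac{1562}{1995} \approx -0.78296$)
$A = -66$
$k{\left(D,w \right)} = -66$
$\frac{k{\left(-56,40 \right)} + 4378}{R - 2094} = \frac{-66 + 4378}{- \frac{1562}{1995} - 2094} = \frac{4312}{- \frac{4179092}{1995}} = 4312 \left(- \frac{1995}{4179092}\right) = - \frac{2150610}{1044773}$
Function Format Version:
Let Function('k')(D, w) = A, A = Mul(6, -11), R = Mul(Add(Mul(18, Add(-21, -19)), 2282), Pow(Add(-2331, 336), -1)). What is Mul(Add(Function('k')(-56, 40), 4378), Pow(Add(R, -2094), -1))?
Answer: Rational(-2150610, 1044773) ≈ -2.0584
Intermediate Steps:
R = Rational(-1562, 1995) (R = Mul(Add(Mul(18, -40), 2282), Pow(-1995, -1)) = Mul(Add(-720, 2282), Rational(-1, 1995)) = Mul(1562, Rational(-1, 1995)) = Rational(-1562, 1995) ≈ -0.78296)
A = -66
Function('k')(D, w) = -66
Mul(Add(Function('k')(-56, 40), 4378), Pow(Add(R, -2094), -1)) = Mul(Add(-66, 4378), Pow(Add(Rational(-1562, 1995), -2094), -1)) = Mul(4312, Pow(Rational(-4179092, 1995), -1)) = Mul(4312, Rational(-1995, 4179092)) = Rational(-2150610, 1044773)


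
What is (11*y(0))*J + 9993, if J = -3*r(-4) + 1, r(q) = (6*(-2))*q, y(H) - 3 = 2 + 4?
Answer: -4164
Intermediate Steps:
y(H) = 9 (y(H) = 3 + (2 + 4) = 3 + 6 = 9)
r(q) = -12*q
J = -143 (J = -(-36)*(-4) + 1 = -3*48 + 1 = -144 + 1 = -143)
(11*y(0))*J + 9993 = (11*9)*(-143) + 9993 = 99*(-143) + 9993 = -14157 + 9993 = -4164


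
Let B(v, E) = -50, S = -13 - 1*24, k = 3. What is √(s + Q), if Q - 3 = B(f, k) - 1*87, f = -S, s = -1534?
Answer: 2*I*√417 ≈ 40.841*I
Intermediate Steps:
S = -37 (S = -13 - 24 = -37)
f = 37 (f = -1*(-37) = 37)
Q = -134 (Q = 3 + (-50 - 1*87) = 3 + (-50 - 87) = 3 - 137 = -134)
√(s + Q) = √(-1534 - 134) = √(-1668) = 2*I*√417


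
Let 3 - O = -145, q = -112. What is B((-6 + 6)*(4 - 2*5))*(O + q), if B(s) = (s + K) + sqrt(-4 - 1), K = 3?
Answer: 108 + 36*I*sqrt(5) ≈ 108.0 + 80.498*I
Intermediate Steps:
O = 148 (O = 3 - 1*(-145) = 3 + 145 = 148)
B(s) = 3 + s + I*sqrt(5) (B(s) = (s + 3) + sqrt(-4 - 1) = (3 + s) + sqrt(-5) = (3 + s) + I*sqrt(5) = 3 + s + I*sqrt(5))
B((-6 + 6)*(4 - 2*5))*(O + q) = (3 + (-6 + 6)*(4 - 2*5) + I*sqrt(5))*(148 - 112) = (3 + 0*(4 - 10) + I*sqrt(5))*36 = (3 + 0*(-6) + I*sqrt(5))*36 = (3 + 0 + I*sqrt(5))*36 = (3 + I*sqrt(5))*36 = 108 + 36*I*sqrt(5)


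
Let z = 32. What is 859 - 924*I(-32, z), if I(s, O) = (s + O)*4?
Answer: 859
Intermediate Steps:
I(s, O) = 4*O + 4*s (I(s, O) = (O + s)*4 = 4*O + 4*s)
859 - 924*I(-32, z) = 859 - 924*(4*32 + 4*(-32)) = 859 - 924*(128 - 128) = 859 - 924*0 = 859 + 0 = 859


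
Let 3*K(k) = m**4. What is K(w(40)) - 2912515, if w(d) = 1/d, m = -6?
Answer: -2912083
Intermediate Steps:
K(k) = 432 (K(k) = (1/3)*(-6)**4 = (1/3)*1296 = 432)
K(w(40)) - 2912515 = 432 - 2912515 = -2912083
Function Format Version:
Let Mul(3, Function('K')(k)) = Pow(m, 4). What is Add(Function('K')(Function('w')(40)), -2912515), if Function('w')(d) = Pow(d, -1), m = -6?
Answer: -2912083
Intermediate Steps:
Function('K')(k) = 432 (Function('K')(k) = Mul(Rational(1, 3), Pow(-6, 4)) = Mul(Rational(1, 3), 1296) = 432)
Add(Function('K')(Function('w')(40)), -2912515) = Add(432, -2912515) = -2912083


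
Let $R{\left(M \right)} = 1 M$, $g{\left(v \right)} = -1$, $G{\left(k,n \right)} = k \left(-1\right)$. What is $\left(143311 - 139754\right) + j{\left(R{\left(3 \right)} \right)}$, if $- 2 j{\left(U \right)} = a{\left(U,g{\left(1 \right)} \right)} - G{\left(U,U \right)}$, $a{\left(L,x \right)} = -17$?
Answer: $3564$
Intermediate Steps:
$G{\left(k,n \right)} = - k$
$R{\left(M \right)} = M$
$j{\left(U \right)} = \frac{17}{2} - \frac{U}{2}$ ($j{\left(U \right)} = - \frac{-17 - - U}{2} = - \frac{-17 + U}{2} = \frac{17}{2} - \frac{U}{2}$)
$\left(143311 - 139754\right) + j{\left(R{\left(3 \right)} \right)} = \left(143311 - 139754\right) + \left(\frac{17}{2} - \frac{3}{2}\right) = 3557 + \left(\frac{17}{2} - \frac{3}{2}\right) = 3557 + 7 = 3564$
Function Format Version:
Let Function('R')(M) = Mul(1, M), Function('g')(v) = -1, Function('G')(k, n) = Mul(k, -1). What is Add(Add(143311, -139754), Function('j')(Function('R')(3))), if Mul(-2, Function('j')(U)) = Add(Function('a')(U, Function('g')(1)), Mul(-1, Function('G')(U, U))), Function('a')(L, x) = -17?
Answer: 3564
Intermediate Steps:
Function('G')(k, n) = Mul(-1, k)
Function('R')(M) = M
Function('j')(U) = Add(Rational(17, 2), Mul(Rational(-1, 2), U)) (Function('j')(U) = Mul(Rational(-1, 2), Add(-17, Mul(-1, Mul(-1, U)))) = Mul(Rational(-1, 2), Add(-17, U)) = Add(Rational(17, 2), Mul(Rational(-1, 2), U)))
Add(Add(143311, -139754), Function('j')(Function('R')(3))) = Add(Add(143311, -139754), Add(Rational(17, 2), Mul(Rational(-1, 2), 3))) = Add(3557, Add(Rational(17, 2), Rational(-3, 2))) = Add(3557, 7) = 3564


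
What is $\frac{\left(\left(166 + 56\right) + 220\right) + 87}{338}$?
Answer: $\frac{529}{338} \approx 1.5651$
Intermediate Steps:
$\frac{\left(\left(166 + 56\right) + 220\right) + 87}{338} = \left(\left(222 + 220\right) + 87\right) \frac{1}{338} = \left(442 + 87\right) \frac{1}{338} = 529 \cdot \frac{1}{338} = \frac{529}{338}$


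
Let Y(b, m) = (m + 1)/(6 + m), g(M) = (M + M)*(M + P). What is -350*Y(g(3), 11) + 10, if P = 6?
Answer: -4030/17 ≈ -237.06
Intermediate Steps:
g(M) = 2*M*(6 + M) (g(M) = (M + M)*(M + 6) = (2*M)*(6 + M) = 2*M*(6 + M))
Y(b, m) = (1 + m)/(6 + m)
-350*Y(g(3), 11) + 10 = -350*(1 + 11)/(6 + 11) + 10 = -350*12/17 + 10 = -4200/17 + 10 = -4030/17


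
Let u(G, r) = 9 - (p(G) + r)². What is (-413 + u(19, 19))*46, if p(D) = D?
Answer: -85008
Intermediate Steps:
u(G, r) = 9 - (G + r)²
(-413 + u(19, 19))*46 = (-413 + (9 - (19 + 19)²))*46 = (-413 + (9 - 1*38²))*46 = (-413 + (9 - 1*1444))*46 = (-413 + (9 - 1444))*46 = (-413 - 1435)*46 = -1848*46 = -85008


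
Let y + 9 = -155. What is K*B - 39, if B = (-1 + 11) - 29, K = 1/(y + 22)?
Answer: -5519/142 ≈ -38.866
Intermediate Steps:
y = -164 (y = -9 - 155 = -164)
K = -1/142 (K = 1/(-164 + 22) = 1/(-142) = -1/142 ≈ -0.0070423)
B = -19 (B = 10 - 29 = -19)
K*B - 39 = -1/142*(-19) - 39 = 19/142 - 39 = -5519/142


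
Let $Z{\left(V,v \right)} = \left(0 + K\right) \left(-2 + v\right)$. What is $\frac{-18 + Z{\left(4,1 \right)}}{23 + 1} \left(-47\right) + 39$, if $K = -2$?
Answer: $\frac{211}{3} \approx 70.333$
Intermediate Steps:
$Z{\left(V,v \right)} = 4 - 2 v$ ($Z{\left(V,v \right)} = \left(0 - 2\right) \left(-2 + v\right) = - 2 \left(-2 + v\right) = 4 - 2 v$)
$\frac{-18 + Z{\left(4,1 \right)}}{23 + 1} \left(-47\right) + 39 = \frac{-18 + \left(4 - 2\right)}{23 + 1} \left(-47\right) + 39 = \frac{-18 + \left(4 - 2\right)}{24} \left(-47\right) + 39 = \left(-18 + 2\right) \frac{1}{24} \left(-47\right) + 39 = \left(-16\right) \frac{1}{24} \left(-47\right) + 39 = \left(- \frac{2}{3}\right) \left(-47\right) + 39 = \frac{94}{3} + 39 = \frac{211}{3}$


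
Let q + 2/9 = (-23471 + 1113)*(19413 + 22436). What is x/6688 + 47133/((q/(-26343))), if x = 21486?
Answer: 15979260920883/3519952702640 ≈ 4.5396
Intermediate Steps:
q = -8420939480/9 (q = -2/9 + (-23471 + 1113)*(19413 + 22436) = -2/9 - 22358*41849 = -2/9 - 935659942 = -8420939480/9 ≈ -9.3566e+8)
x/6688 + 47133/((q/(-26343))) = 21486/6688 + 47133/((-8420939480/9/(-26343))) = 21486*(1/6688) + 47133/((-8420939480/9*(-1/26343))) = 10743/3344 + 47133/(8420939480/237087) = 10743/3344 + 47133*(237087/8420939480) = 10743/3344 + 11174621571/8420939480 = 15979260920883/3519952702640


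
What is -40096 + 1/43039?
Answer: -1725691743/43039 ≈ -40096.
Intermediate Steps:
-40096 + 1/43039 = -1725691743/43039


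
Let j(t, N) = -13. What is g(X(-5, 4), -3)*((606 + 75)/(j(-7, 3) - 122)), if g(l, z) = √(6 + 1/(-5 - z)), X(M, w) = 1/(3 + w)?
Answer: -227*√22/90 ≈ -11.830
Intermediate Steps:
g(X(-5, 4), -3)*((606 + 75)/(j(-7, 3) - 122)) = √((29 + 6*(-3))/(5 - 3))*((606 + 75)/(-13 - 122)) = √((29 - 18)/2)*(681/(-135)) = √((½)*11)*(681*(-1/135)) = √(11/2)*(-227/45) = (√22/2)*(-227/45) = -227*√22/90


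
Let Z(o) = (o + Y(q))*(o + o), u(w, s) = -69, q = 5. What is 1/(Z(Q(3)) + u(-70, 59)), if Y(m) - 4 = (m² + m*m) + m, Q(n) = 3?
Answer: 1/303 ≈ 0.0033003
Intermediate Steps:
Y(m) = 4 + m + 2*m² (Y(m) = 4 + ((m² + m*m) + m) = 4 + ((m² + m²) + m) = 4 + (2*m² + m) = 4 + (m + 2*m²) = 4 + m + 2*m²)
Z(o) = 2*o*(59 + o) (Z(o) = (o + (4 + 5 + 2*5²))*(o + o) = (o + (4 + 5 + 2*25))*(2*o) = (o + (4 + 5 + 50))*(2*o) = (o + 59)*(2*o) = (59 + o)*(2*o) = 2*o*(59 + o))
1/(Z(Q(3)) + u(-70, 59)) = 1/(2*3*(59 + 3) - 69) = 1/(2*3*62 - 69) = 1/(372 - 69) = 1/303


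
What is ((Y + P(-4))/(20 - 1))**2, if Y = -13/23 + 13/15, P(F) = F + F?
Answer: 7054336/42968025 ≈ 0.16418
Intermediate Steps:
P(F) = 2*F
Y = 104/345 (Y = -13*1/23 + 13*(1/15) = -13/23 + 13/15 = 104/345 ≈ 0.30145)
((Y + P(-4))/(20 - 1))**2 = ((104/345 + 2*(-4))/(20 - 1))**2 = ((104/345 - 8)/19)**2 = (-2656/345*1/19)**2 = (-2656/6555)**2 = 7054336/42968025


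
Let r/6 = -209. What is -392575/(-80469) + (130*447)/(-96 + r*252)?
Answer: 19903079035/4239428796 ≈ 4.6948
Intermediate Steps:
r = -1254 (r = 6*(-209) = -1254)
-392575/(-80469) + (130*447)/(-96 + r*252) = -392575/(-80469) + (130*447)/(-96 - 1254*252) = -392575*(-1/80469) + 58110/(-96 - 316008) = 392575/80469 + 58110/(-316104) = 392575/80469 + 58110*(-1/316104) = 392575/80469 - 9685/52684 = 19903079035/4239428796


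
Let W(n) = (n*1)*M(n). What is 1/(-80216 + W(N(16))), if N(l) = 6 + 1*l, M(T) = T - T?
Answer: -1/80216 ≈ -1.2466e-5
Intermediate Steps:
M(T) = 0
N(l) = 6 + l
W(n) = 0 (W(n) = (n*1)*0 = n*0 = 0)
1/(-80216 + W(N(16))) = 1/(-80216 + 0) = 1/(-80216) = -1/80216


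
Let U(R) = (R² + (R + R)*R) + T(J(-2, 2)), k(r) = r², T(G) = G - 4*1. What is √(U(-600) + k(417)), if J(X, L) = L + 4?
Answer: √1253891 ≈ 1119.8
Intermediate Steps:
J(X, L) = 4 + L
T(G) = -4 + G (T(G) = G - 4 = -4 + G)
U(R) = 2 + 3*R² (U(R) = (R² + (R + R)*R) + (-4 + (4 + 2)) = (R² + (2*R)*R) + (-4 + 6) = (R² + 2*R²) + 2 = 3*R² + 2 = 2 + 3*R²)
√(U(-600) + k(417)) = √((2 + 3*(-600)²) + 417²) = √((2 + 3*360000) + 173889) = √((2 + 1080000) + 173889) = √(1080002 + 173889) = √1253891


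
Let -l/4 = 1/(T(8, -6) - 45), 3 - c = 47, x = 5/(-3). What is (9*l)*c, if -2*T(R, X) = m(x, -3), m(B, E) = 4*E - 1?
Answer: -288/7 ≈ -41.143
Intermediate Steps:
x = -5/3 (x = 5*(-1/3) = -5/3 ≈ -1.6667)
m(B, E) = -1 + 4*E
T(R, X) = 13/2 (T(R, X) = -(-1 + 4*(-3))/2 = -(-1 - 12)/2 = -1/2*(-13) = 13/2)
c = -44 (c = 3 - 1*47 = 3 - 47 = -44)
l = 8/77 (l = -4/(13/2 - 45) = -4/(-77/2) = -4*(-2/77) = 8/77 ≈ 0.10390)
(9*l)*c = (9*(8/77))*(-44) = (72/77)*(-44) = -288/7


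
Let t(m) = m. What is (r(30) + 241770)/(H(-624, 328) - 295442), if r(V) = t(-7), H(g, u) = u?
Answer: -241763/295114 ≈ -0.81922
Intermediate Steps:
r(V) = -7
(r(30) + 241770)/(H(-624, 328) - 295442) = (-7 + 241770)/(328 - 295442) = 241763/(-295114) = 241763*(-1/295114) = -241763/295114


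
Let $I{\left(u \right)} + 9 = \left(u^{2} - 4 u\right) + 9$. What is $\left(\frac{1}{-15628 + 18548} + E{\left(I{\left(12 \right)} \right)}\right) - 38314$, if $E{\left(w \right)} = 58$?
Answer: $- \frac{111707519}{2920} \approx -38256.0$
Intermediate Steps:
$I{\left(u \right)} = u^{2} - 4 u$ ($I{\left(u \right)} = -9 + \left(\left(u^{2} - 4 u\right) + 9\right) = -9 + \left(9 + u^{2} - 4 u\right) = u^{2} - 4 u$)
$\left(\frac{1}{-15628 + 18548} + E{\left(I{\left(12 \right)} \right)}\right) - 38314 = \left(\frac{1}{-15628 + 18548} + 58\right) - 38314 = \left(\frac{1}{2920} + 58\right) - 38314 = \frac{169361}{2920} - 38314 = - \frac{111707519}{2920}$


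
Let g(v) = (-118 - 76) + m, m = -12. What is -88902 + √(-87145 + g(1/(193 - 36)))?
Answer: -88902 + I*√87351 ≈ -88902.0 + 295.55*I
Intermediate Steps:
g(v) = -206 (g(v) = (-118 - 76) - 12 = -194 - 12 = -206)
-88902 + √(-87145 + g(1/(193 - 36))) = -88902 + √(-87145 - 206) = -88902 + √(-87351) = -88902 + I*√87351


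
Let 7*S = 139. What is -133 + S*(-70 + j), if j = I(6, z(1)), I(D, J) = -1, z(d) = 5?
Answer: -10800/7 ≈ -1542.9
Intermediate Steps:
S = 139/7 (S = (⅐)*139 = 139/7 ≈ 19.857)
j = -1
-133 + S*(-70 + j) = -133 + 139*(-70 - 1)/7 = -133 + (139/7)*(-71) = -133 - 9869/7 = -10800/7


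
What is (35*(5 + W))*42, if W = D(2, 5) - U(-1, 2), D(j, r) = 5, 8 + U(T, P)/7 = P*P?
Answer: 55860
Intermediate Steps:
U(T, P) = -56 + 7*P² (U(T, P) = -56 + 7*(P*P) = -56 + 7*P²)
W = 33 (W = 5 - (-56 + 7*2²) = 5 - (-56 + 7*4) = 5 - (-56 + 28) = 5 - 1*(-28) = 5 + 28 = 33)
(35*(5 + W))*42 = (35*(5 + 33))*42 = (35*38)*42 = 1330*42 = 55860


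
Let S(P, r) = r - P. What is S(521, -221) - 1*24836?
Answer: -25578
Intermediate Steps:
S(521, -221) - 1*24836 = (-221 - 1*521) - 1*24836 = (-221 - 521) - 24836 = -742 - 24836 = -25578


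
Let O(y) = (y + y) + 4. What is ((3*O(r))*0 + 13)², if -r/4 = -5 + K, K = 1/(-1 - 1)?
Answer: 169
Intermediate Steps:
K = -½ (K = 1/(-2) = -½ ≈ -0.50000)
r = 22 (r = -4*(-5 - ½) = -4*(-11/2) = 22)
O(y) = 4 + 2*y (O(y) = 2*y + 4 = 4 + 2*y)
((3*O(r))*0 + 13)² = ((3*(4 + 2*22))*0 + 13)² = ((3*(4 + 44))*0 + 13)² = ((3*48)*0 + 13)² = (144*0 + 13)² = (0 + 13)² = 13² = 169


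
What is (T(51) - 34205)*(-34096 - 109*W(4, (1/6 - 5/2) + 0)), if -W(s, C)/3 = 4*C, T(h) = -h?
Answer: 1272541888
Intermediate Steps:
W(s, C) = -12*C
(T(51) - 34205)*(-34096 - 109*W(4, (1/6 - 5/2) + 0)) = (-1*51 - 34205)*(-34096 - (-1308)*((1/6 - 5/2) + 0)) = (-51 - 34205)*(-34096 - (-1308)*((1*(⅙) - 5*½) + 0)) = -34256*(-34096 - (-1308)*((⅙ - 5/2) + 0)) = -34256*(-34096 - (-1308)*(-7/3 + 0)) = -34256*(-34096 - (-1308)*(-7)/3) = -34256*(-34096 - 109*28) = -34256*(-34096 - 3052) = -34256*(-37148) = 1272541888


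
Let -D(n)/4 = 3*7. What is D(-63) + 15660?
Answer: 15576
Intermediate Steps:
D(n) = -84 (D(n) = -12*7 = -4*21 = -84)
D(-63) + 15660 = -84 + 15660 = 15576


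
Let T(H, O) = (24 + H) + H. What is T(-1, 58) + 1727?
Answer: 1749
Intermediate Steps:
T(H, O) = 24 + 2*H
T(-1, 58) + 1727 = (24 + 2*(-1)) + 1727 = (24 - 2) + 1727 = 22 + 1727 = 1749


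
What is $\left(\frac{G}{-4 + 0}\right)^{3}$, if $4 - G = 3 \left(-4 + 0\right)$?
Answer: $-64$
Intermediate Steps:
$G = 16$ ($G = 4 - 3 \left(-4 + 0\right) = 4 - 3 \left(-4\right) = 4 - -12 = 4 + 12 = 16$)
$\left(\frac{G}{-4 + 0}\right)^{3} = \left(\frac{16}{-4 + 0}\right)^{3} = \left(\frac{16}{-4}\right)^{3} = \left(16 \left(- \frac{1}{4}\right)\right)^{3} = \left(-4\right)^{3} = -64$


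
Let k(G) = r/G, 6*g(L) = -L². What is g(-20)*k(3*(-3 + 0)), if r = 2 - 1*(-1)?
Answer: 200/9 ≈ 22.222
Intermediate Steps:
r = 3 (r = 2 + 1 = 3)
g(L) = -L²/6 (g(L) = (-L²)/6 = -L²/6)
k(G) = 3/G
g(-20)*k(3*(-3 + 0)) = (-⅙*(-20)²)*(3/((3*(-3 + 0)))) = (-⅙*400)*(3/((3*(-3)))) = -200/(-9) = -200*(-1)/9 = -200/3*(-⅓) = 200/9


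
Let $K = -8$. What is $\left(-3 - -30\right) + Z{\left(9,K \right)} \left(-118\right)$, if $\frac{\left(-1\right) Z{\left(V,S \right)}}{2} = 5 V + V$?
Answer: $12771$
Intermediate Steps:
$Z{\left(V,S \right)} = - 12 V$ ($Z{\left(V,S \right)} = - 2 \left(5 V + V\right) = - 2 \cdot 6 V = - 12 V$)
$\left(-3 - -30\right) + Z{\left(9,K \right)} \left(-118\right) = \left(-3 - -30\right) + \left(-12\right) 9 \left(-118\right) = \left(-3 + 30\right) - -12744 = 27 + 12744 = 12771$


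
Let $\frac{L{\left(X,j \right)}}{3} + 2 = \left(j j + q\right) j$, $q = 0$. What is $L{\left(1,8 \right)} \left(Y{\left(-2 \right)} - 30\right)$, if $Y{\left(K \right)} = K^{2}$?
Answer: $-39780$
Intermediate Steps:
$L{\left(X,j \right)} = -6 + 3 j^{3}$ ($L{\left(X,j \right)} = -6 + 3 \left(j j + 0\right) j = -6 + 3 \left(j^{2} + 0\right) j = -6 + 3 j^{2} j = -6 + 3 j^{3}$)
$L{\left(1,8 \right)} \left(Y{\left(-2 \right)} - 30\right) = \left(-6 + 3 \cdot 8^{3}\right) \left(\left(-2\right)^{2} - 30\right) = \left(-6 + 3 \cdot 512\right) \left(4 - 30\right) = \left(-6 + 1536\right) \left(-26\right) = 1530 \left(-26\right) = -39780$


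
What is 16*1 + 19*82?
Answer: 1574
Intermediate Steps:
16*1 + 19*82 = 16 + 1558 = 1574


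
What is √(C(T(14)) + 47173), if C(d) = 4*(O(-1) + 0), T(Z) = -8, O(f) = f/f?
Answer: √47177 ≈ 217.20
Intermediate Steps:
O(f) = 1
C(d) = 4 (C(d) = 4*(1 + 0) = 4*1 = 4)
√(C(T(14)) + 47173) = √(4 + 47173) = √47177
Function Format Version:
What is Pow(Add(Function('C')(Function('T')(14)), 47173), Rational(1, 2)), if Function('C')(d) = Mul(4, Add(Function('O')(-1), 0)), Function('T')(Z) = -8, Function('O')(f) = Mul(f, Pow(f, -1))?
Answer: Pow(47177, Rational(1, 2)) ≈ 217.20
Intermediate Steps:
Function('O')(f) = 1
Function('C')(d) = 4 (Function('C')(d) = Mul(4, Add(1, 0)) = Mul(4, 1) = 4)
Pow(Add(Function('C')(Function('T')(14)), 47173), Rational(1, 2)) = Pow(Add(4, 47173), Rational(1, 2)) = Pow(47177, Rational(1, 2))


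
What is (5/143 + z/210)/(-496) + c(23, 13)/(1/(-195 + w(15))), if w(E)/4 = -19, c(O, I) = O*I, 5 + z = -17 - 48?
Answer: -1077604663/13299 ≈ -81029.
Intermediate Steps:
z = -70 (z = -5 + (-17 - 48) = -5 - 65 = -70)
c(O, I) = I*O
w(E) = -76 (w(E) = 4*(-19) = -76)
(5/143 + z/210)/(-496) + c(23, 13)/(1/(-195 + w(15))) = (5/143 - 70/210)/(-496) + (13*23)/(1/(-195 - 76)) = (5*(1/143) - 70*1/210)*(-1/496) + 299/(1/(-271)) = (5/143 - ⅓)*(-1/496) + 299/(-1/271) = -128/429*(-1/496) + 299*(-271) = 8/13299 - 81029 = -1077604663/13299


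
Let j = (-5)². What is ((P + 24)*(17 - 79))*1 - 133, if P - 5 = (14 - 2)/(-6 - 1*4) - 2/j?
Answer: -46291/25 ≈ -1851.6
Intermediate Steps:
j = 25
P = 93/25 (P = 5 + ((14 - 2)/(-6 - 1*4) - 2/25) = 5 + (12/(-6 - 4) - 2*1/25) = 5 + (12/(-10) - 2/25) = 5 + (12*(-⅒) - 2/25) = 5 + (-6/5 - 2/25) = 5 - 32/25 = 93/25 ≈ 3.7200)
((P + 24)*(17 - 79))*1 - 133 = ((93/25 + 24)*(17 - 79))*1 - 133 = ((693/25)*(-62))*1 - 133 = -42966/25*1 - 133 = -42966/25 - 133 = -46291/25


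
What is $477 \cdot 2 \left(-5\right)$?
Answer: $-4770$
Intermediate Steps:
$477 \cdot 2 \left(-5\right) = 954 \left(-5\right) = -4770$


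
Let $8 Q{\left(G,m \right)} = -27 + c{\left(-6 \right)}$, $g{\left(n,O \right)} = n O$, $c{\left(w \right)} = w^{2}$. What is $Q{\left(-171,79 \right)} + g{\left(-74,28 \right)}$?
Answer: $- \frac{16567}{8} \approx -2070.9$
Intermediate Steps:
$g{\left(n,O \right)} = O n$
$Q{\left(G,m \right)} = \frac{9}{8}$ ($Q{\left(G,m \right)} = \frac{-27 + \left(-6\right)^{2}}{8} = \frac{-27 + 36}{8} = \frac{1}{8} \cdot 9 = \frac{9}{8}$)
$Q{\left(-171,79 \right)} + g{\left(-74,28 \right)} = \frac{9}{8} + 28 \left(-74\right) = \frac{9}{8} - 2072 = - \frac{16567}{8}$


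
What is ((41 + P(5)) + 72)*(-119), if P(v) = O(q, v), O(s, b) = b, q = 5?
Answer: -14042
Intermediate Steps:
P(v) = v
((41 + P(5)) + 72)*(-119) = ((41 + 5) + 72)*(-119) = (46 + 72)*(-119) = 118*(-119) = -14042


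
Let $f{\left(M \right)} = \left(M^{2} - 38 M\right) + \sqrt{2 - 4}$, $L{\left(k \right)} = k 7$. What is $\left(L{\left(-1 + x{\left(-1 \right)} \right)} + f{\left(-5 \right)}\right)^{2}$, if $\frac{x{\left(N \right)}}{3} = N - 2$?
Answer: $\left(145 + i \sqrt{2}\right)^{2} \approx 21023.0 + 410.1 i$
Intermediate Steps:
$x{\left(N \right)} = -6 + 3 N$ ($x{\left(N \right)} = 3 \left(N - 2\right) = 3 \left(-2 + N\right) = -6 + 3 N$)
$L{\left(k \right)} = 7 k$
$f{\left(M \right)} = M^{2} - 38 M + i \sqrt{2}$ ($f{\left(M \right)} = \left(M^{2} - 38 M\right) + \sqrt{-2} = \left(M^{2} - 38 M\right) + i \sqrt{2} = M^{2} - 38 M + i \sqrt{2}$)
$\left(L{\left(-1 + x{\left(-1 \right)} \right)} + f{\left(-5 \right)}\right)^{2} = \left(7 \left(-1 + \left(-6 + 3 \left(-1\right)\right)\right) + \left(\left(-5\right)^{2} - -190 + i \sqrt{2}\right)\right)^{2} = \left(7 \left(-1 - 9\right) + \left(25 + 190 + i \sqrt{2}\right)\right)^{2} = \left(7 \left(-1 - 9\right) + \left(215 + i \sqrt{2}\right)\right)^{2} = \left(7 \left(-10\right) + \left(215 + i \sqrt{2}\right)\right)^{2} = \left(-70 + \left(215 + i \sqrt{2}\right)\right)^{2} = \left(145 + i \sqrt{2}\right)^{2}$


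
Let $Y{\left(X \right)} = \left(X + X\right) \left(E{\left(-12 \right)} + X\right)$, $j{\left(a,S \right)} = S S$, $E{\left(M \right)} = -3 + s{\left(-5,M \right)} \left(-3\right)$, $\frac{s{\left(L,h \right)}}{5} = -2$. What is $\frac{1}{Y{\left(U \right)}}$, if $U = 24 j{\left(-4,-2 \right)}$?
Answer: $\frac{1}{23616} \approx 4.2344 \cdot 10^{-5}$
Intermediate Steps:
$s{\left(L,h \right)} = -10$ ($s{\left(L,h \right)} = 5 \left(-2\right) = -10$)
$E{\left(M \right)} = 27$ ($E{\left(M \right)} = -3 - -30 = -3 + 30 = 27$)
$j{\left(a,S \right)} = S^{2}$
$U = 96$ ($U = 24 \left(-2\right)^{2} = 24 \cdot 4 = 96$)
$Y{\left(X \right)} = 2 X \left(27 + X\right)$ ($Y{\left(X \right)} = \left(X + X\right) \left(27 + X\right) = 2 X \left(27 + X\right)$)
$\frac{1}{Y{\left(U \right)}} = \frac{1}{2 \cdot 96 \left(27 + 96\right)} = \frac{1}{2 \cdot 96 \cdot 123} = \frac{1}{23616}$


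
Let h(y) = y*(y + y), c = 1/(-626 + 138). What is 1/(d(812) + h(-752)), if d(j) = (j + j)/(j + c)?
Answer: 396255/448168367552 ≈ 8.8417e-7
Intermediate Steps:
c = -1/488 (c = 1/(-488) = -1/488 ≈ -0.0020492)
d(j) = 2*j/(-1/488 + j) (d(j) = (j + j)/(j - 1/488) = (2*j)/(-1/488 + j) = 2*j/(-1/488 + j))
h(y) = 2*y**2 (h(y) = y*(2*y) = 2*y**2)
1/(d(812) + h(-752)) = 1/(976*812/(-1 + 488*812) + 2*(-752)**2) = 1/(976*812/(-1 + 396256) + 2*565504) = 1/(976*812/396255 + 1131008) = 1/(976*812*(1/396255) + 1131008) = 1/(792512/396255 + 1131008) = 1/(448168367552/396255) = 396255/448168367552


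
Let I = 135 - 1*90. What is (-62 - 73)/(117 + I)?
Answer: -5/6 ≈ -0.83333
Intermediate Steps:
I = 45 (I = 135 - 90 = 45)
(-62 - 73)/(117 + I) = (-62 - 73)/(117 + 45) = -135/162 = -135*1/162 = -5/6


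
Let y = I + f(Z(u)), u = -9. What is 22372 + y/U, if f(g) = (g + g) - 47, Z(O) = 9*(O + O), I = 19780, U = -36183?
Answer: 809466667/36183 ≈ 22371.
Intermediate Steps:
Z(O) = 18*O (Z(O) = 9*(2*O) = 18*O)
f(g) = -47 + 2*g (f(g) = 2*g - 47 = -47 + 2*g)
y = 19409 (y = 19780 + (-47 + 2*(18*(-9))) = 19780 + (-47 + 2*(-162)) = 19780 + (-47 - 324) = 19780 - 371 = 19409)
22372 + y/U = 22372 + 19409/(-36183) = 22372 + 19409*(-1/36183) = 22372 - 19409/36183 = 809466667/36183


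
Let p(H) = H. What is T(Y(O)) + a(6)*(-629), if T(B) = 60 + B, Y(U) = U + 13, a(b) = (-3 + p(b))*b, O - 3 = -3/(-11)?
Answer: -123703/11 ≈ -11246.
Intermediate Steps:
O = 36/11 (O = 3 - 3/(-11) = 3 - 3*(-1/11) = 3 + 3/11 = 36/11 ≈ 3.2727)
a(b) = b*(-3 + b) (a(b) = (-3 + b)*b = b*(-3 + b))
Y(U) = 13 + U
T(Y(O)) + a(6)*(-629) = (60 + (13 + 36/11)) + (6*(-3 + 6))*(-629) = (60 + 179/11) + (6*3)*(-629) = 839/11 + 18*(-629) = 839/11 - 11322 = -123703/11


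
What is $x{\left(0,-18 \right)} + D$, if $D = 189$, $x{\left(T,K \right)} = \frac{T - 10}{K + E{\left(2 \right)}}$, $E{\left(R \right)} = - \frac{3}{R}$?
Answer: $\frac{7391}{39} \approx 189.51$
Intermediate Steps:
$x{\left(T,K \right)} = \frac{-10 + T}{- \frac{3}{2} + K}$ ($x{\left(T,K \right)} = \frac{T - 10}{K - \frac{3}{2}} = \frac{-10 + T}{K - \frac{3}{2}} = \frac{-10 + T}{- \frac{3}{2} + K}$)
$x{\left(0,-18 \right)} + D = \frac{2 \left(-10 + 0\right)}{-3 + 2 \left(-18\right)} + 189 = 2 \frac{1}{-3 - 36} \left(-10\right) + 189 = 2 \frac{1}{-39} \left(-10\right) + 189 = 2 \left(- \frac{1}{39}\right) \left(-10\right) + 189 = \frac{20}{39} + 189 = \frac{7391}{39}$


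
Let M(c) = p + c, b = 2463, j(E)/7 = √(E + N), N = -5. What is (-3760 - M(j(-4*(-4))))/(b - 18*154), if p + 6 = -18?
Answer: 3736/309 + 7*√11/309 ≈ 12.166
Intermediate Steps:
p = -24 (p = -6 - 18 = -24)
j(E) = 7*√(-5 + E) (j(E) = 7*√(E - 5) = 7*√(-5 + E))
M(c) = -24 + c
(-3760 - M(j(-4*(-4))))/(b - 18*154) = (-3760 - (-24 + 7*√(-5 - 4*(-4))))/(2463 - 18*154) = (-3760 - (-24 + 7*√(-5 + 16)))/(2463 - 2772) = (-3760 - (-24 + 7*√11))/(-309) = (-3760 + (24 - 7*√11))*(-1/309) = (-3736 - 7*√11)*(-1/309) = 3736/309 + 7*√11/309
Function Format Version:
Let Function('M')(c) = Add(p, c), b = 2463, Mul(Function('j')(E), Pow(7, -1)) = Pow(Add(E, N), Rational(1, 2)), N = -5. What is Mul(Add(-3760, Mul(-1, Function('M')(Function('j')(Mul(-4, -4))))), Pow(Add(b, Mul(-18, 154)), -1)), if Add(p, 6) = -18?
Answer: Add(Rational(3736, 309), Mul(Rational(7, 309), Pow(11, Rational(1, 2)))) ≈ 12.166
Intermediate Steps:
p = -24 (p = Add(-6, -18) = -24)
Function('j')(E) = Mul(7, Pow(Add(-5, E), Rational(1, 2))) (Function('j')(E) = Mul(7, Pow(Add(E, -5), Rational(1, 2))) = Mul(7, Pow(Add(-5, E), Rational(1, 2))))
Function('M')(c) = Add(-24, c)
Mul(Add(-3760, Mul(-1, Function('M')(Function('j')(Mul(-4, -4))))), Pow(Add(b, Mul(-18, 154)), -1)) = Mul(Add(-3760, Mul(-1, Add(-24, Mul(7, Pow(Add(-5, Mul(-4, -4)), Rational(1, 2)))))), Pow(Add(2463, Mul(-18, 154)), -1)) = Mul(Add(-3760, Mul(-1, Add(-24, Mul(7, Pow(Add(-5, 16), Rational(1, 2)))))), Pow(Add(2463, -2772), -1)) = Mul(Add(-3760, Mul(-1, Add(-24, Mul(7, Pow(11, Rational(1, 2)))))), Pow(-309, -1)) = Mul(Add(-3760, Add(24, Mul(-7, Pow(11, Rational(1, 2))))), Rational(-1, 309)) = Mul(Add(-3736, Mul(-7, Pow(11, Rational(1, 2)))), Rational(-1, 309)) = Add(Rational(3736, 309), Mul(Rational(7, 309), Pow(11, Rational(1, 2))))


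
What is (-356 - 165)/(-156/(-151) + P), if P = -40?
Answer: 78671/5884 ≈ 13.370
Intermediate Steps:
(-356 - 165)/(-156/(-151) + P) = (-356 - 165)/(-156/(-151) - 40) = -521/(-156*(-1/151) - 40) = -521/(156/151 - 40) = -521/(-5884/151) = -521*(-151/5884) = 78671/5884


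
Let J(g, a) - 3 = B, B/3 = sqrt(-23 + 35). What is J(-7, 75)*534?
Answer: 1602 + 3204*sqrt(3) ≈ 7151.5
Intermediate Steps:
B = 6*sqrt(3) (B = 3*sqrt(-23 + 35) = 3*sqrt(12) = 3*(2*sqrt(3)) = 6*sqrt(3) ≈ 10.392)
J(g, a) = 3 + 6*sqrt(3)
J(-7, 75)*534 = (3 + 6*sqrt(3))*534 = 1602 + 3204*sqrt(3)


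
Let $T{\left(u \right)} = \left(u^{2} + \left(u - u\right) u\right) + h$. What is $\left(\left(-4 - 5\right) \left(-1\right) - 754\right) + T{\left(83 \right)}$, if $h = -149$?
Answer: $5995$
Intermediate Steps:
$T{\left(u \right)} = -149 + u^{2}$ ($T{\left(u \right)} = \left(u^{2} + \left(u - u\right) u\right) - 149 = \left(u^{2} + 0 u\right) - 149 = \left(u^{2} + 0\right) - 149 = u^{2} - 149 = -149 + u^{2}$)
$\left(\left(-4 - 5\right) \left(-1\right) - 754\right) + T{\left(83 \right)} = \left(\left(-4 - 5\right) \left(-1\right) - 754\right) - \left(149 - 83^{2}\right) = \left(\left(-9\right) \left(-1\right) - 754\right) + \left(-149 + 6889\right) = \left(9 - 754\right) + 6740 = -745 + 6740 = 5995$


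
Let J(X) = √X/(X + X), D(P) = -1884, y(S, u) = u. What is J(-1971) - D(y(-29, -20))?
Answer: 1884 - I*√219/1314 ≈ 1884.0 - 0.011262*I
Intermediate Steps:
J(X) = 1/(2*√X) (J(X) = √X/((2*X)) = (1/(2*X))*√X = 1/(2*√X))
J(-1971) - D(y(-29, -20)) = 1/(2*√(-1971)) - 1*(-1884) = (-I*√219/657)/2 + 1884 = -I*√219/1314 + 1884 = 1884 - I*√219/1314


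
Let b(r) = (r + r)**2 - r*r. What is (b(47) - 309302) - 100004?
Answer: -402679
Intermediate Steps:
b(r) = 3*r**2 (b(r) = (2*r)**2 - r**2 = 4*r**2 - r**2 = 3*r**2)
(b(47) - 309302) - 100004 = (3*47**2 - 309302) - 100004 = (3*2209 - 309302) - 100004 = (6627 - 309302) - 100004 = -302675 - 100004 = -402679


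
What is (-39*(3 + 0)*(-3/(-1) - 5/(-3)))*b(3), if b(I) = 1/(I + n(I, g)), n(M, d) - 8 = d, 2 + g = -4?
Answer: -546/5 ≈ -109.20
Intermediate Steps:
g = -6 (g = -2 - 4 = -6)
n(M, d) = 8 + d
b(I) = 1/(2 + I) (b(I) = 1/(I + (8 - 6)) = 1/(I + 2) = 1/(2 + I))
(-39*(3 + 0)*(-3/(-1) - 5/(-3)))*b(3) = (-39*(3 + 0)*(-3/(-1) - 5/(-3)))/(2 + 3) = -117*(-3*(-1) - 5*(-⅓))/5 = -117*(3 + 5/3)*(⅕) = -117*14/3*(⅕) = -39*14*(⅕) = -546*⅕ = -546/5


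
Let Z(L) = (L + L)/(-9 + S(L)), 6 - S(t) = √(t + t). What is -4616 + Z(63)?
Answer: -59966/13 - 42*√14/13 ≈ -4624.9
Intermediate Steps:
S(t) = 6 - √2*√t (S(t) = 6 - √(t + t) = 6 - √(2*t) = 6 - √2*√t)
Z(L) = 2*L/(-3 - √2*√L) (Z(L) = (L + L)/(-9 + (6 - √2*√L)) = (2*L)/(-3 - √2*√L) = 2*L/(-3 - √2*√L))
-4616 + Z(63) = -4616 - 2*63/(3 + √2*√63) = -4616 - 2*63/(3 + √2*(3*√7)) = -4616 - 2*63/(3 + 3*√14) = -4616 - 126/(3 + 3*√14)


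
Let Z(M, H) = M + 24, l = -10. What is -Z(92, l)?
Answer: -116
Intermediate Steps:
Z(M, H) = 24 + M
-Z(92, l) = -(24 + 92) = -1*116 = -116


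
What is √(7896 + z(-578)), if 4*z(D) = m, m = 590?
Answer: √32174/2 ≈ 89.686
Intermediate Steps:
z(D) = 295/2 (z(D) = (¼)*590 = 295/2)
√(7896 + z(-578)) = √(7896 + 295/2) = √(16087/2) = √32174/2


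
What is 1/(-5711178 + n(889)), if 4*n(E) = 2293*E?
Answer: -4/20806235 ≈ -1.9225e-7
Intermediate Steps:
n(E) = 2293*E/4 (n(E) = (2293*E)/4 = 2293*E/4)
1/(-5711178 + n(889)) = 1/(-5711178 + (2293/4)*889) = 1/(-5711178 + 2038477/4) = 1/(-20806235/4) = -4/20806235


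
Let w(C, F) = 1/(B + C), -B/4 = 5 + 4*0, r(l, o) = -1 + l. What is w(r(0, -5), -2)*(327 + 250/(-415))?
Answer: -27091/1743 ≈ -15.543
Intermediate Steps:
B = -20 (B = -4*(5 + 4*0) = -4*(5 + 0) = -4*5 = -20)
w(C, F) = 1/(-20 + C)
w(r(0, -5), -2)*(327 + 250/(-415)) = (327 + 250/(-415))/(-20 + (-1 + 0)) = (327 + 250*(-1/415))/(-20 - 1) = (327 - 50/83)/(-21) = -1/21*27091/83 = -27091/1743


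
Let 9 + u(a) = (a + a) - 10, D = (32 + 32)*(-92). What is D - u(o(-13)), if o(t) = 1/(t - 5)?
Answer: -52820/9 ≈ -5868.9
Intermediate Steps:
D = -5888 (D = 64*(-92) = -5888)
o(t) = 1/(-5 + t)
u(a) = -19 + 2*a (u(a) = -9 + ((a + a) - 10) = -9 + (2*a - 10) = -9 + (-10 + 2*a) = -19 + 2*a)
D - u(o(-13)) = -5888 - (-19 + 2/(-5 - 13)) = -5888 - (-19 + 2/(-18)) = -5888 - (-19 + 2*(-1/18)) = -5888 - (-19 - 1/9) = -5888 - 1*(-172/9) = -5888 + 172/9 = -52820/9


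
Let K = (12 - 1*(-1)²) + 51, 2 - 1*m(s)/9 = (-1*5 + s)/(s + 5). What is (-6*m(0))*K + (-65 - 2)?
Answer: -10111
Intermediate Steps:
m(s) = 18 - 9*(-5 + s)/(5 + s) (m(s) = 18 - 9*(-1*5 + s)/(s + 5) = 18 - 9*(-5 + s)/(5 + s))
K = 62 (K = (12 - 1*1) + 51 = (12 - 1) + 51 = 11 + 51 = 62)
(-6*m(0))*K + (-65 - 2) = -54*(15 + 0)/(5 + 0)*62 + (-65 - 2) = -54*15/5*62 - 67 = -6*27*62 - 67 = -162*62 - 67 = -10044 - 67 = -10111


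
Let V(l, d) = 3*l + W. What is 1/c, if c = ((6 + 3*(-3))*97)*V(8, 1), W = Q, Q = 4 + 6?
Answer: -1/9894 ≈ -0.00010107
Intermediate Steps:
Q = 10
W = 10
V(l, d) = 10 + 3*l (V(l, d) = 3*l + 10 = 10 + 3*l)
c = -9894 (c = ((6 + 3*(-3))*97)*(10 + 3*8) = ((6 - 9)*97)*(10 + 24) = -3*97*34 = -291*34 = -9894)
1/c = 1/(-9894) = -1/9894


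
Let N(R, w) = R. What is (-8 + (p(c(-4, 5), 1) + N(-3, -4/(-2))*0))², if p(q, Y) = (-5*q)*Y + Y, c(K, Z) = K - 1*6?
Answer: 1849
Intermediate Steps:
c(K, Z) = -6 + K (c(K, Z) = K - 6 = -6 + K)
p(q, Y) = Y - 5*Y*q (p(q, Y) = -5*Y*q + Y = Y - 5*Y*q)
(-8 + (p(c(-4, 5), 1) + N(-3, -4/(-2))*0))² = (-8 + (1*(1 - 5*(-6 - 4)) - 3*0))² = (-8 + (1*(1 - 5*(-10)) + 0))² = (-8 + (1*(1 + 50) + 0))² = (-8 + (1*51 + 0))² = (-8 + (51 + 0))² = (-8 + 51)² = 43² = 1849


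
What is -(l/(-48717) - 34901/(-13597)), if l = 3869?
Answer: -1647665224/662405049 ≈ -2.4874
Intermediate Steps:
-(l/(-48717) - 34901/(-13597)) = -(3869/(-48717) - 34901/(-13597)) = -(3869*(-1/48717) - 34901*(-1/13597)) = -(-3869/48717 + 34901/13597) = -1*1647665224/662405049 = -1647665224/662405049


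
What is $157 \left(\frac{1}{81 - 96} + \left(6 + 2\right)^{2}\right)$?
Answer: $\frac{150563}{15} \approx 10038.0$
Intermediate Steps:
$157 \left(\frac{1}{81 - 96} + \left(6 + 2\right)^{2}\right) = 157 \left(\frac{1}{-15} + 8^{2}\right) = 157 \left(- \frac{1}{15} + 64\right) = 157 \cdot \frac{959}{15} = \frac{150563}{15}$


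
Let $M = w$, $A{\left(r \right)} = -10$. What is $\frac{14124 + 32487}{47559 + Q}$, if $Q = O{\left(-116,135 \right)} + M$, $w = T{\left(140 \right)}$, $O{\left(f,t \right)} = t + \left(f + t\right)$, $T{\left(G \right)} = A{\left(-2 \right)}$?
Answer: $\frac{15537}{15901} \approx 0.97711$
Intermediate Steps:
$T{\left(G \right)} = -10$
$O{\left(f,t \right)} = f + 2 t$
$w = -10$
$M = -10$
$Q = 144$ ($Q = \left(-116 + 2 \cdot 135\right) - 10 = \left(-116 + 270\right) - 10 = 154 - 10 = 144$)
$\frac{14124 + 32487}{47559 + Q} = \frac{14124 + 32487}{47559 + 144} = \frac{46611}{47703} = 46611 \cdot \frac{1}{47703} = \frac{15537}{15901}$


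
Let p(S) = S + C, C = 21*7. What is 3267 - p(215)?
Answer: 2905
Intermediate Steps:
C = 147
p(S) = 147 + S (p(S) = S + 147 = 147 + S)
3267 - p(215) = 3267 - (147 + 215) = 3267 - 1*362 = 3267 - 362 = 2905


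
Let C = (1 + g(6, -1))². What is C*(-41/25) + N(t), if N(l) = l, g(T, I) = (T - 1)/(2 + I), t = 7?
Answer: -1301/25 ≈ -52.040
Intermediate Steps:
g(T, I) = (-1 + T)/(2 + I)
C = 36 (C = (1 + (-1 + 6)/(2 - 1))² = (1 + 5/1)² = (1 + 1*5)² = (1 + 5)² = 6² = 36)
C*(-41/25) + N(t) = 36*(-41/25) + 7 = -1476/25 + 7 = -1301/25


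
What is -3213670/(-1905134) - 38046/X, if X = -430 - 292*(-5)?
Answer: -17293162016/490572005 ≈ -35.251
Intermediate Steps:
X = 1030 (X = -430 + 1460 = 1030)
-3213670/(-1905134) - 38046/X = -3213670/(-1905134) - 38046/1030 = -3213670*(-1/1905134) - 38046*1/1030 = 1606835/952567 - 19023/515 = -17293162016/490572005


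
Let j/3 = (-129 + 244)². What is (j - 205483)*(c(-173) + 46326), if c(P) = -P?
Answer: -7709906192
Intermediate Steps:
j = 39675 (j = 3*(-129 + 244)² = 3*115² = 3*13225 = 39675)
(j - 205483)*(c(-173) + 46326) = (39675 - 205483)*(-1*(-173) + 46326) = -165808*(173 + 46326) = -165808*46499 = -7709906192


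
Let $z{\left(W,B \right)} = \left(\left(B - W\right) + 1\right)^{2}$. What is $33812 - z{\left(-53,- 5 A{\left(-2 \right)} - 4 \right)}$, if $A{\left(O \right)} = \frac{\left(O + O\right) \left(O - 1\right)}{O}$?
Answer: $27412$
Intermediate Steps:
$A{\left(O \right)} = -2 + 2 O$ ($A{\left(O \right)} = \frac{2 O \left(-1 + O\right)}{O} = -2 + 2 O$)
$z{\left(W,B \right)} = \left(1 + B - W\right)^{2}$
$33812 - z{\left(-53,- 5 A{\left(-2 \right)} - 4 \right)} = 33812 - \left(1 - \left(4 + 5 \left(-2 + 2 \left(-2\right)\right)\right) - -53\right)^{2} = 33812 - \left(1 - \left(4 + 5 \left(-2 - 4\right)\right) + 53\right)^{2} = 33812 - \left(1 - -26 + 53\right)^{2} = 33812 - \left(1 + \left(30 - 4\right) + 53\right)^{2} = 33812 - \left(1 + 26 + 53\right)^{2} = 33812 - 80^{2} = 33812 - 6400 = 27412$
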